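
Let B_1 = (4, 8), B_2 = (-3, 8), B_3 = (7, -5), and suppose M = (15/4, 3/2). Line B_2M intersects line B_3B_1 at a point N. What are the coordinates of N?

(6, -2/3)

Barycentric coordinates of M with respect to B_1B_2B_3: (1/4, 1/4, 1/2).
On side B_3B_1 the B_2-coordinate is zero; dropping M's B_2-weight 1/4 and renormalizing the remaining 1/2 : 1/4 gives weights 2/3, 1/3 on B_3, B_1.
N = (2/3)·(7, -5) + (1/3)·(4, 8) = (6, -2/3).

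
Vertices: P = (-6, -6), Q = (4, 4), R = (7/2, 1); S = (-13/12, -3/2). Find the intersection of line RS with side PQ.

Barycentric coordinates of S with respect to PQR: (1/2, 1/3, 1/6).
On side PQ the R-coordinate is zero; dropping S's R-weight 1/6 and renormalizing the remaining 1/2 : 1/3 gives weights 3/5, 2/5 on P, Q.
T = (3/5)·(-6, -6) + (2/5)·(4, 4) = (-2, -2).

(-2, -2)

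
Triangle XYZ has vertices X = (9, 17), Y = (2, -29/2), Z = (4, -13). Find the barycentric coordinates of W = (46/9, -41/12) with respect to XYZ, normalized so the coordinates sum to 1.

Signed area of the reference triangle: [XYZ] = ½·(9·(-29/2−(-13)) + 2·(-13−17) + 4·(17−(-29/2))) = ½·(-27/2 − 60 + 126) = 105/4.
[WYZ] = ½·((46/9)·(-29/2−(-13)) + 2·(-13−(-41/12)) + 4·(-41/12−(-29/2))) = ½·(-23/3 − 115/6 + 133/3) = 35/4, so the X-coordinate is (35/4)/(105/4) = 1/3.
[XWZ] = ½·(9·(-41/12−(-13)) + (46/9)·(-13−17) + 4·(17−(-41/12))) = ½·(345/4 − 460/3 + 245/3) = 175/24, so the Y-coordinate is 5/18.
[XYW] = ½·(9·(-29/2−(-41/12)) + 2·(-41/12−17) + (46/9)·(17−(-29/2))) = ½·(-399/4 − 245/6 + 161) = 245/24, so the Z-coordinate is 7/18.

(1/3, 5/18, 7/18)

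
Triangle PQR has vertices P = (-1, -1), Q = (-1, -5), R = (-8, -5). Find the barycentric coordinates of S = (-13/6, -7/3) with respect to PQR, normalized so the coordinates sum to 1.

(2/3, 1/6, 1/6)

Signed area of the reference triangle: [PQR] = ½·((-1)·(-5−(-5)) + (-1)·(-5−(-1)) + (-8)·(-1−(-5))) = ½·(0 + 4 − 32) = -14.
[SQR] = ½·((-13/6)·(-5−(-5)) + (-1)·(-5−(-7/3)) + (-8)·(-7/3−(-5))) = ½·(0 + 8/3 − 64/3) = -28/3, so the P-coordinate is (-28/3)/(-14) = 2/3.
[PSR] = ½·((-1)·(-7/3−(-5)) + (-13/6)·(-5−(-1)) + (-8)·(-1−(-7/3))) = ½·(-8/3 + 26/3 − 32/3) = -7/3, so the Q-coordinate is 1/6.
[PQS] = ½·((-1)·(-5−(-7/3)) + (-1)·(-7/3−(-1)) + (-13/6)·(-1−(-5))) = ½·(8/3 + 4/3 − 26/3) = -7/3, so the R-coordinate is 1/6.
Check: 2/3 + 1/6 + 1/6 = 1.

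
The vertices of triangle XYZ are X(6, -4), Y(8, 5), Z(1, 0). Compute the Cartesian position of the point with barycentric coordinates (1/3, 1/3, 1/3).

(5, 1/3)

W = (1/3)·X + (1/3)·Y + (1/3)·Z.
x-coordinate: (1/3)·6 + (1/3)·8 + (1/3)·1 = 5.
y-coordinate: (1/3)·(-4) + (1/3)·5 + (1/3)·0 = 1/3.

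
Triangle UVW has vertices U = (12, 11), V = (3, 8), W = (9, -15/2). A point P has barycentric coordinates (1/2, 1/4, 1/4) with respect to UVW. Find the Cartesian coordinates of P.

(9, 45/8)

P = (1/2)·U + (1/4)·V + (1/4)·W.
x-coordinate: (1/2)·12 + (1/4)·3 + (1/4)·9 = 9.
y-coordinate: (1/2)·11 + (1/4)·8 + (1/4)·(-15/2) = 45/8.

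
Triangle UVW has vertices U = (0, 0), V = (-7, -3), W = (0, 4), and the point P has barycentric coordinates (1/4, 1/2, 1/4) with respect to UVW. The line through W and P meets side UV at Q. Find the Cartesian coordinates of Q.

Line WP meets UV where the W-coordinate vanishes; zeroing P's W-weight and renormalizing leaves U, V-weights 1/4 : 1/2 → (1/3, 2/3).
So Q = (1/3)·U + (2/3)·V = (-14/3, -2).

(-14/3, -2)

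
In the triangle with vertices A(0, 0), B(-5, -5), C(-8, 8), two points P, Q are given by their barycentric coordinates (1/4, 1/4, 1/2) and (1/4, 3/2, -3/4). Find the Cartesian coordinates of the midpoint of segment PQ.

Barycentric coordinates of the midpoint are the average: (1/4, 7/8, -1/8).
Converting: (1/4)·A + (7/8)·B + (-1/8)·C = (-27/8, -43/8).

(-27/8, -43/8)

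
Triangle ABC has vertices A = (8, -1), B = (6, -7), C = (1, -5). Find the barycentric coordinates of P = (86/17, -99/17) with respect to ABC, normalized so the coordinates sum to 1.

(2/17, 11/17, 4/17)

Signed area of the reference triangle: [ABC] = ½·(8·(-7−(-5)) + 6·(-5−(-1)) + 1·(-1−(-7))) = ½·(-16 − 24 + 6) = -17.
[PBC] = ½·((86/17)·(-7−(-5)) + 6·(-5−(-99/17)) + 1·(-99/17−(-7))) = ½·(-172/17 + 84/17 + 20/17) = -2, so the A-coordinate is (-2)/(-17) = 2/17.
[APC] = ½·(8·(-99/17−(-5)) + (86/17)·(-5−(-1)) + 1·(-1−(-99/17))) = ½·(-112/17 − 344/17 + 82/17) = -11, so the B-coordinate is 11/17.
[ABP] = ½·(8·(-7−(-99/17)) + 6·(-99/17−(-1)) + (86/17)·(-1−(-7))) = ½·(-160/17 − 492/17 + 516/17) = -4, so the C-coordinate is 4/17.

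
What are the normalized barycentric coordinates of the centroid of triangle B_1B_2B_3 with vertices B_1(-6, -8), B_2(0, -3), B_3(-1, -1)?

(1/3, 1/3, 1/3)

The centroid is the average of the vertices, so each weight is 1/3.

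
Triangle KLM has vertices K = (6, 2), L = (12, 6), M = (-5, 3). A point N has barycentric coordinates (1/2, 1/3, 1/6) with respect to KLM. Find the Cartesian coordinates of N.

N = (1/2)·K + (1/3)·L + (1/6)·M.
x-coordinate: (1/2)·6 + (1/3)·12 + (1/6)·(-5) = 37/6.
y-coordinate: (1/2)·2 + (1/3)·6 + (1/6)·3 = 7/2.

(37/6, 7/2)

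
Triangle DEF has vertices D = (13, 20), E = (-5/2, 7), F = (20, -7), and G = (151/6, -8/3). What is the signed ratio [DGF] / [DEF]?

-1/3

[DEF] = ½·(13·(7−(-7)) + (-5/2)·(-7−20) + 20·(20−7)) = ½·(182 + 135/2 + 260) = 1019/4.
[DGF] = ½·(13·(-8/3−(-7)) + (151/6)·(-7−20) + 20·(20−(-8/3))) = ½·(169/3 − 1359/2 + 1360/3) = -1019/12, so the ratio is (-1019/12)/(1019/4) = -1/3.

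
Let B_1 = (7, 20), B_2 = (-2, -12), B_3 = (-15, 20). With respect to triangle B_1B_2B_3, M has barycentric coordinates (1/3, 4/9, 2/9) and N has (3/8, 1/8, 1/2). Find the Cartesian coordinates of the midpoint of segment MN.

Barycentric coordinates of the midpoint are the average: (17/48, 41/144, 13/36).
Converting: (17/48)·B_1 + (41/144)·B_2 + (13/36)·B_3 = (-505/144, 98/9).

(-505/144, 98/9)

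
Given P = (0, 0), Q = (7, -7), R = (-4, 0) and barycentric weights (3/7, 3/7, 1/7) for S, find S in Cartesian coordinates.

S = (3/7)·P + (3/7)·Q + (1/7)·R.
x-coordinate: (3/7)·0 + (3/7)·7 + (1/7)·(-4) = 17/7.
y-coordinate: (3/7)·0 + (3/7)·(-7) + (1/7)·0 = -3.

(17/7, -3)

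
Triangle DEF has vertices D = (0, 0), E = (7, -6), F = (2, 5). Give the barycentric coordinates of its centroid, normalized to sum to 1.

(1/3, 1/3, 1/3)

The centroid is the average of the vertices, so each weight is 1/3.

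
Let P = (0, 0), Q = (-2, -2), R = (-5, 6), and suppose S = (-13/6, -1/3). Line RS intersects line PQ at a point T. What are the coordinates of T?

(-8/5, -8/5)

Barycentric coordinates of S with respect to PQR: (1/6, 2/3, 1/6).
On side PQ the R-coordinate is zero; dropping S's R-weight 1/6 and renormalizing the remaining 1/6 : 2/3 gives weights 1/5, 4/5 on P, Q.
T = (1/5)·(0, 0) + (4/5)·(-2, -2) = (-8/5, -8/5).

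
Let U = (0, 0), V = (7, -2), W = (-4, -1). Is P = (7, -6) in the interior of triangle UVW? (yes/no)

Barycentric coordinates of P: (-44/15, 31/15, 28/15).
The three coordinates are negative, positive, positive; a point is interior exactly when all three are positive.

no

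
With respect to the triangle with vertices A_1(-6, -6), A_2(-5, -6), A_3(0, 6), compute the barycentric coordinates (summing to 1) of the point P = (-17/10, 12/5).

(1/5, 1/10, 7/10)

Signed area of the reference triangle: [A_1A_2A_3] = ½·((-6)·(-6−6) + (-5)·(6−(-6)) + 0·(-6−(-6))) = ½·(72 − 60 + 0) = 6.
[PA_2A_3] = ½·((-17/10)·(-6−6) + (-5)·(6−(12/5)) + 0·(12/5−(-6))) = ½·(102/5 − 18 + 0) = 6/5, so the A_1-coordinate is (6/5)/6 = 1/5.
[A_1PA_3] = ½·((-6)·(12/5−6) + (-17/10)·(6−(-6)) + 0·(-6−(12/5))) = ½·(108/5 − 102/5 + 0) = 3/5, so the A_2-coordinate is 1/10.
[A_1A_2P] = ½·((-6)·(-6−(12/5)) + (-5)·(12/5−(-6)) + (-17/10)·(-6−(-6))) = ½·(252/5 − 42 + 0) = 21/5, so the A_3-coordinate is 7/10.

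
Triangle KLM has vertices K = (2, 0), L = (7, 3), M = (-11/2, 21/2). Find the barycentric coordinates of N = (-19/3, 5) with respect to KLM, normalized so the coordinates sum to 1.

(1, -2/3, 2/3)

Signed area of the reference triangle: [KLM] = ½·(2·(3−(21/2)) + 7·(21/2−0) + (-11/2)·(0−3)) = ½·(-15 + 147/2 + 33/2) = 75/2.
[NLM] = ½·((-19/3)·(3−(21/2)) + 7·(21/2−5) + (-11/2)·(5−3)) = ½·(95/2 + 77/2 − 11) = 75/2, so the K-coordinate is (75/2)/(75/2) = 1.
[KNM] = ½·(2·(5−(21/2)) + (-19/3)·(21/2−0) + (-11/2)·(0−5)) = ½·(-11 − 133/2 + 55/2) = -25, so the L-coordinate is -2/3.
[KLN] = ½·(2·(3−5) + 7·(5−0) + (-19/3)·(0−3)) = ½·(-4 + 35 + 19) = 25, so the M-coordinate is 2/3.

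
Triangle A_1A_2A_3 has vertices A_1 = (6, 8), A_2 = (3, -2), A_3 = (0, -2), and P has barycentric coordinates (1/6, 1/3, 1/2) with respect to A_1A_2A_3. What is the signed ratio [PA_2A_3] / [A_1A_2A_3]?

The signed ratio [PA_2A_3]/[A_1A_2A_3] equals the barycentric coordinate of P at vertex A_1, which is 1/6.

1/6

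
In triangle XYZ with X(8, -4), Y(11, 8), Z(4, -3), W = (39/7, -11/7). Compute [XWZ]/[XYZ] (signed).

[XYZ] = ½·(8·(8−(-3)) + 11·(-3−(-4)) + 4·(-4−8)) = ½·(88 + 11 − 48) = 51/2.
[XWZ] = ½·(8·(-11/7−(-3)) + (39/7)·(-3−(-4)) + 4·(-4−(-11/7))) = ½·(80/7 + 39/7 − 68/7) = 51/14, so the ratio is (51/14)/(51/2) = 1/7.

1/7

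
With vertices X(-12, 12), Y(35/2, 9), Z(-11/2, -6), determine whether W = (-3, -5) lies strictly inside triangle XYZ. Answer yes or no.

Barycentric coordinates of W: (-29/1023, 103/1023, 949/1023).
The three coordinates are negative, positive, positive; a point is interior exactly when all three are positive.

no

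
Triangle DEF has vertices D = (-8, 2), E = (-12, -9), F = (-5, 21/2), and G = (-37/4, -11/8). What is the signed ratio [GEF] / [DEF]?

[DEF] = ½·((-8)·(-9−(21/2)) + (-12)·(21/2−2) + (-5)·(2−(-9))) = ½·(156 − 102 − 55) = -1/2.
[GEF] = ½·((-37/4)·(-9−(21/2)) + (-12)·(21/2−(-11/8)) + (-5)·(-11/8−(-9))) = ½·(1443/8 − 285/2 − 305/8) = -1/8, so the ratio is (-1/8)/(-1/2) = 1/4.

1/4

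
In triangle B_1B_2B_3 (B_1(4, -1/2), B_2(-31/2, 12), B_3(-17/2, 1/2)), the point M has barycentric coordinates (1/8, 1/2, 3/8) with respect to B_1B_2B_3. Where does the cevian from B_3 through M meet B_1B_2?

(-58/5, 19/2)

Line B_3M meets B_1B_2 where the B_3-coordinate vanishes; zeroing M's B_3-weight and renormalizing leaves B_1, B_2-weights 1/8 : 1/2 → (1/5, 4/5).
So N = (1/5)·B_1 + (4/5)·B_2 = (-58/5, 19/2).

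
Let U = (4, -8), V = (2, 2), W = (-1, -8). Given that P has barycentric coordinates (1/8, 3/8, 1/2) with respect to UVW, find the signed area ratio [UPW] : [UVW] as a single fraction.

The signed ratio [UPW]/[UVW] equals the barycentric coordinate of P at vertex V, which is 3/8.

3/8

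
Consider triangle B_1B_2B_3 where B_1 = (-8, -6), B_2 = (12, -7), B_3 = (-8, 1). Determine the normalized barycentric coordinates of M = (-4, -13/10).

(1/10, 1/5, 7/10)

Signed area of the reference triangle: [B_1B_2B_3] = ½·((-8)·(-7−1) + 12·(1−(-6)) + (-8)·(-6−(-7))) = ½·(64 + 84 − 8) = 70.
[MB_2B_3] = ½·((-4)·(-7−1) + 12·(1−(-13/10)) + (-8)·(-13/10−(-7))) = ½·(32 + 138/5 − 228/5) = 7, so the B_1-coordinate is 7/70 = 1/10.
[B_1MB_3] = ½·((-8)·(-13/10−1) + (-4)·(1−(-6)) + (-8)·(-6−(-13/10))) = ½·(92/5 − 28 + 188/5) = 14, so the B_2-coordinate is 1/5.
[B_1B_2M] = ½·((-8)·(-7−(-13/10)) + 12·(-13/10−(-6)) + (-4)·(-6−(-7))) = ½·(228/5 + 282/5 − 4) = 49, so the B_3-coordinate is 7/10.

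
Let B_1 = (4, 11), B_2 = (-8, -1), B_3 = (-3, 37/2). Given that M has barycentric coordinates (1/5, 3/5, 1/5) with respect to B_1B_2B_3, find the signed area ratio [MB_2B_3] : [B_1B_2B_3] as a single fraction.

1/5

The signed ratio [MB_2B_3]/[B_1B_2B_3] equals the barycentric coordinate of M at vertex B_1, which is 1/5.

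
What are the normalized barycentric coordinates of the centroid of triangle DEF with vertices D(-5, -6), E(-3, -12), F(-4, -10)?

The centroid is the average of the vertices, so each weight is 1/3.

(1/3, 1/3, 1/3)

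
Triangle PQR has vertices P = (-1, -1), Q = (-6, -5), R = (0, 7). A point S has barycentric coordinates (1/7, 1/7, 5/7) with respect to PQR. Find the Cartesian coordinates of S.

(-1, 29/7)

S = (1/7)·P + (1/7)·Q + (5/7)·R.
x-coordinate: (1/7)·(-1) + (1/7)·(-6) + (5/7)·0 = -1.
y-coordinate: (1/7)·(-1) + (1/7)·(-5) + (5/7)·7 = 29/7.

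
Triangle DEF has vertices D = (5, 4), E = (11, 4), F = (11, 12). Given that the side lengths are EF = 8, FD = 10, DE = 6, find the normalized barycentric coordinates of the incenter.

The incenter has barycentric coordinates proportional to the opposite side lengths: (8 : 10 : 6).
Normalizing by 8+10+6 = 24 gives (1/3, 5/12, 1/4).

(1/3, 5/12, 1/4)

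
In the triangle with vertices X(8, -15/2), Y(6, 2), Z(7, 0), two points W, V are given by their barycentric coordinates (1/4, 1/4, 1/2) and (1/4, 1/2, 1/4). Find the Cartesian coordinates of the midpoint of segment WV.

Barycentric coordinates of the midpoint are the average: (1/4, 3/8, 3/8).
Converting: (1/4)·X + (3/8)·Y + (3/8)·Z = (55/8, -9/8).

(55/8, -9/8)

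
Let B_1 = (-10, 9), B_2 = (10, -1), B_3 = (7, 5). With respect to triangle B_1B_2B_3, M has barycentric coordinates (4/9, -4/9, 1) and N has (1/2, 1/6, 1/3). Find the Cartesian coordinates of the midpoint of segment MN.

(-13/9, 139/18)

Barycentric coordinates of the midpoint are the average: (17/36, -5/36, 2/3).
Converting: (17/36)·B_1 + (-5/36)·B_2 + (2/3)·B_3 = (-13/9, 139/18).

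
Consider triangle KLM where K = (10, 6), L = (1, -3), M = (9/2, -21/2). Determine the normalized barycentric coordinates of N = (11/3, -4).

(1/6, 1/2, 1/3)

Signed area of the reference triangle: [KLM] = ½·(10·(-3−(-21/2)) + 1·(-21/2−6) + (9/2)·(6−(-3))) = ½·(75 − 33/2 + 81/2) = 99/2.
[NLM] = ½·((11/3)·(-3−(-21/2)) + 1·(-21/2−(-4)) + (9/2)·(-4−(-3))) = ½·(55/2 − 13/2 − 9/2) = 33/4, so the K-coordinate is (33/4)/(99/2) = 1/6.
[KNM] = ½·(10·(-4−(-21/2)) + (11/3)·(-21/2−6) + (9/2)·(6−(-4))) = ½·(65 − 121/2 + 45) = 99/4, so the L-coordinate is 1/2.
[KLN] = ½·(10·(-3−(-4)) + 1·(-4−6) + (11/3)·(6−(-3))) = ½·(10 − 10 + 33) = 33/2, so the M-coordinate is 1/3.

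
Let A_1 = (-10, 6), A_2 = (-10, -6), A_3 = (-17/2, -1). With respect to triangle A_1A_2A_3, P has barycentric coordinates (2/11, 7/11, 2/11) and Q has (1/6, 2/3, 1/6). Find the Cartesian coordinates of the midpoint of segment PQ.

(-857/88, -401/132)

Barycentric coordinates of the midpoint are the average: (23/132, 43/66, 23/132).
Converting: (23/132)·A_1 + (43/66)·A_2 + (23/132)·A_3 = (-857/88, -401/132).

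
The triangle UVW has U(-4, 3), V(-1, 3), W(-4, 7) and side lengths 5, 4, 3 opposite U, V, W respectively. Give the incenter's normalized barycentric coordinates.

The incenter has barycentric coordinates proportional to the opposite side lengths: (5 : 4 : 3).
Normalizing by 5+4+3 = 12 gives (5/12, 1/3, 1/4).

(5/12, 1/3, 1/4)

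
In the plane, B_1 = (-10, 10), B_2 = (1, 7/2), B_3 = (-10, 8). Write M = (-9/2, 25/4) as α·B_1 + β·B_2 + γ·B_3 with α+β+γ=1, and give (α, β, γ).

(1/4, 1/2, 1/4)

Signed area of the reference triangle: [B_1B_2B_3] = ½·((-10)·(7/2−8) + 1·(8−10) + (-10)·(10−(7/2))) = ½·(45 − 2 − 65) = -11.
[MB_2B_3] = ½·((-9/2)·(7/2−8) + 1·(8−(25/4)) + (-10)·(25/4−(7/2))) = ½·(81/4 + 7/4 − 55/2) = -11/4, so the B_1-coordinate is (-11/4)/(-11) = 1/4.
[B_1MB_3] = ½·((-10)·(25/4−8) + (-9/2)·(8−10) + (-10)·(10−(25/4))) = ½·(35/2 + 9 − 75/2) = -11/2, so the B_2-coordinate is 1/2.
[B_1B_2M] = ½·((-10)·(7/2−(25/4)) + 1·(25/4−10) + (-9/2)·(10−(7/2))) = ½·(55/2 − 15/4 − 117/4) = -11/4, so the B_3-coordinate is 1/4.
Check: 1/4 + 1/2 + 1/4 = 1.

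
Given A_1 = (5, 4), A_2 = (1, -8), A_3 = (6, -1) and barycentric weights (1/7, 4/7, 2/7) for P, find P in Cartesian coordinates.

(3, -30/7)

P = (1/7)·A_1 + (4/7)·A_2 + (2/7)·A_3.
x-coordinate: (1/7)·5 + (4/7)·1 + (2/7)·6 = 3.
y-coordinate: (1/7)·4 + (4/7)·(-8) + (2/7)·(-1) = -30/7.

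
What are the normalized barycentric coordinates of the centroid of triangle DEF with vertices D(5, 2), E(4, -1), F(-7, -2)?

The centroid is the average of the vertices, so each weight is 1/3.

(1/3, 1/3, 1/3)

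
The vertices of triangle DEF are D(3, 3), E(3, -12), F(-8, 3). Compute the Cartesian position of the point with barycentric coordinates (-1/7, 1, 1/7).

G = (-1/7)·D + 1·E + (1/7)·F.
x-coordinate: (-1/7)·3 + 1·3 + (1/7)·(-8) = 10/7.
y-coordinate: (-1/7)·3 + 1·(-12) + (1/7)·3 = -12.

(10/7, -12)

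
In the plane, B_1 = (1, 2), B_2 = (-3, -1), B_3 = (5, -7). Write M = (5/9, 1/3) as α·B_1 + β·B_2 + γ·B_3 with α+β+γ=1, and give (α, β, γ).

Signed area of the reference triangle: [B_1B_2B_3] = ½·(1·(-1−(-7)) + (-3)·(-7−2) + 5·(2−(-1))) = ½·(6 + 27 + 15) = 24.
[MB_2B_3] = ½·((5/9)·(-1−(-7)) + (-3)·(-7−(1/3)) + 5·(1/3−(-1))) = ½·(10/3 + 22 + 20/3) = 16, so the B_1-coordinate is 16/24 = 2/3.
[B_1MB_3] = ½·(1·(1/3−(-7)) + (5/9)·(-7−2) + 5·(2−(1/3))) = ½·(22/3 − 5 + 25/3) = 16/3, so the B_2-coordinate is 2/9.
[B_1B_2M] = ½·(1·(-1−(1/3)) + (-3)·(1/3−2) + (5/9)·(2−(-1))) = ½·(-4/3 + 5 + 5/3) = 8/3, so the B_3-coordinate is 1/9.

(2/3, 2/9, 1/9)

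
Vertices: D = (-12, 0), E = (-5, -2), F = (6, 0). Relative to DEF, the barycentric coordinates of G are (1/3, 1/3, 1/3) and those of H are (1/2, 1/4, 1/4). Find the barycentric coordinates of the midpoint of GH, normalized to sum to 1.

(5/12, 7/24, 7/24)

Since both coordinate triples sum to 1, the midpoint's barycentrics are the componentwise average.
(1/3+1/2)/2 = 5/12; similarly 7/24 and 7/24.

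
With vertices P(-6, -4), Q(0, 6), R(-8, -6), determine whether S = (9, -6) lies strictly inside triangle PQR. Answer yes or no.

Barycentric coordinates of S: (51/2, -17/4, -81/4).
The three coordinates are positive, negative, negative; a point is interior exactly when all three are positive.

no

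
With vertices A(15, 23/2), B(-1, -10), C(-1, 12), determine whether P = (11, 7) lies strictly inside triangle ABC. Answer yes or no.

Barycentric coordinates of P: (3/4, 37/176, 7/176).
The three coordinates are positive, positive, positive; a point is interior exactly when all three are positive.

yes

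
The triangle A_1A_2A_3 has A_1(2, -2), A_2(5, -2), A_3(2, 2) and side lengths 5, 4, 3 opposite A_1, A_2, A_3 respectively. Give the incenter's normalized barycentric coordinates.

(5/12, 1/3, 1/4)

The incenter has barycentric coordinates proportional to the opposite side lengths: (5 : 4 : 3).
Normalizing by 5+4+3 = 12 gives (5/12, 1/3, 1/4).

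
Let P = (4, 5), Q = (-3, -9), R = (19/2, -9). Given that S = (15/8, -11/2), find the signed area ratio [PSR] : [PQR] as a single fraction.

[PQR] = ½·(4·(-9−(-9)) + (-3)·(-9−5) + (19/2)·(5−(-9))) = ½·(0 + 42 + 133) = 175/2.
[PSR] = ½·(4·(-11/2−(-9)) + (15/8)·(-9−5) + (19/2)·(5−(-11/2))) = ½·(14 − 105/4 + 399/4) = 175/4, so the ratio is (175/4)/(175/2) = 1/2.

1/2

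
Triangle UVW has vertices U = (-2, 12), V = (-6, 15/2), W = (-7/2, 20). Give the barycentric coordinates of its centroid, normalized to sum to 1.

(1/3, 1/3, 1/3)

The centroid is the average of the vertices, so each weight is 1/3.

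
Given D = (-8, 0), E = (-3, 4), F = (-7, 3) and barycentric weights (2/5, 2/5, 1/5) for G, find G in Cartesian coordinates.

G = (2/5)·D + (2/5)·E + (1/5)·F.
x-coordinate: (2/5)·(-8) + (2/5)·(-3) + (1/5)·(-7) = -29/5.
y-coordinate: (2/5)·0 + (2/5)·4 + (1/5)·3 = 11/5.

(-29/5, 11/5)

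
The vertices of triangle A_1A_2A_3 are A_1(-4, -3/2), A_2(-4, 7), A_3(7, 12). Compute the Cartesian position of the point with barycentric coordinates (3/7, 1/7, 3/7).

P = (3/7)·A_1 + (1/7)·A_2 + (3/7)·A_3.
x-coordinate: (3/7)·(-4) + (1/7)·(-4) + (3/7)·7 = 5/7.
y-coordinate: (3/7)·(-3/2) + (1/7)·7 + (3/7)·12 = 11/2.

(5/7, 11/2)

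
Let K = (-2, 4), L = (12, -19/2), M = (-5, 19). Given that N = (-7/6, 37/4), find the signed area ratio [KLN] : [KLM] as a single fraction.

[KLM] = ½·((-2)·(-19/2−19) + 12·(19−4) + (-5)·(4−(-19/2))) = ½·(57 + 180 − 135/2) = 339/4.
[KLN] = ½·((-2)·(-19/2−(37/4)) + 12·(37/4−4) + (-7/6)·(4−(-19/2))) = ½·(75/2 + 63 − 63/4) = 339/8, so the ratio is (339/8)/(339/4) = 1/2.

1/2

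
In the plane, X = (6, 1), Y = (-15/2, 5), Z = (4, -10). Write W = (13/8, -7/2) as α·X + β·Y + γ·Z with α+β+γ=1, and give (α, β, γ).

Signed area of the reference triangle: [XYZ] = ½·(6·(5−(-10)) + (-15/2)·(-10−1) + 4·(1−5)) = ½·(90 + 165/2 − 16) = 313/4.
[WYZ] = ½·((13/8)·(5−(-10)) + (-15/2)·(-10−(-7/2)) + 4·(-7/2−5)) = ½·(195/8 + 195/4 − 34) = 313/16, so the X-coordinate is (313/16)/(313/4) = 1/4.
[XWZ] = ½·(6·(-7/2−(-10)) + (13/8)·(-10−1) + 4·(1−(-7/2))) = ½·(39 − 143/8 + 18) = 313/16, so the Y-coordinate is 1/4.
[XYW] = ½·(6·(5−(-7/2)) + (-15/2)·(-7/2−1) + (13/8)·(1−5)) = ½·(51 + 135/4 − 13/2) = 313/8, so the Z-coordinate is 1/2.

(1/4, 1/4, 1/2)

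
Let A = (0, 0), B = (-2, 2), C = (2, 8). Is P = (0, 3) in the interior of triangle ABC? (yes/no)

Barycentric coordinates of P: (2/5, 3/10, 3/10).
The three coordinates are positive, positive, positive; a point is interior exactly when all three are positive.

yes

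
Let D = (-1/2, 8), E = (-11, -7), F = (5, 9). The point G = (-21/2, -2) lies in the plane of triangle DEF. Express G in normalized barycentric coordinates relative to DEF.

(1, 5/8, -5/8)

Signed area of the reference triangle: [DEF] = ½·((-1/2)·(-7−9) + (-11)·(9−8) + 5·(8−(-7))) = ½·(8 − 11 + 75) = 36.
[GEF] = ½·((-21/2)·(-7−9) + (-11)·(9−(-2)) + 5·(-2−(-7))) = ½·(168 − 121 + 25) = 36, so the D-coordinate is 36/36 = 1.
[DGF] = ½·((-1/2)·(-2−9) + (-21/2)·(9−8) + 5·(8−(-2))) = ½·(11/2 − 21/2 + 50) = 45/2, so the E-coordinate is 5/8.
[DEG] = ½·((-1/2)·(-7−(-2)) + (-11)·(-2−8) + (-21/2)·(8−(-7))) = ½·(5/2 + 110 − 315/2) = -45/2, so the F-coordinate is -5/8.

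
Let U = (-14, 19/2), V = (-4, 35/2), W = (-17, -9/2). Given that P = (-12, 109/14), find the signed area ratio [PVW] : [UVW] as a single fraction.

[UVW] = ½·((-14)·(35/2−(-9/2)) + (-4)·(-9/2−(19/2)) + (-17)·(19/2−(35/2))) = ½·(-308 + 56 + 136) = -58.
[PVW] = ½·((-12)·(35/2−(-9/2)) + (-4)·(-9/2−(109/14)) + (-17)·(109/14−(35/2))) = ½·(-264 + 344/7 + 1156/7) = -174/7, so the ratio is (-174/7)/(-58) = 3/7.

3/7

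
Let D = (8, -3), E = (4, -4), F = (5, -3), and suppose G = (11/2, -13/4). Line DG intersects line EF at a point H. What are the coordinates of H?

(14/3, -10/3)

Barycentric coordinates of G with respect to DEF: (1/4, 1/4, 1/2).
On side EF the D-coordinate is zero; dropping G's D-weight 1/4 and renormalizing the remaining 1/4 : 1/2 gives weights 1/3, 2/3 on E, F.
H = (1/3)·(4, -4) + (2/3)·(5, -3) = (14/3, -10/3).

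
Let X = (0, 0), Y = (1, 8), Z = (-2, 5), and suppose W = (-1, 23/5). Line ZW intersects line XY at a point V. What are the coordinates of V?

(1/2, 4)

Barycentric coordinates of W with respect to XYZ: (1/5, 1/5, 3/5).
On side XY the Z-coordinate is zero; dropping W's Z-weight 3/5 and renormalizing the remaining 1/5 : 1/5 gives weights 1/2, 1/2 on X, Y.
V = (1/2)·(0, 0) + (1/2)·(1, 8) = (1/2, 4).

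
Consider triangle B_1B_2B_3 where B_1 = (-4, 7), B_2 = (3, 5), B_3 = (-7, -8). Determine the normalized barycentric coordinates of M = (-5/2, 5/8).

Signed area of the reference triangle: [B_1B_2B_3] = ½·((-4)·(5−(-8)) + 3·(-8−7) + (-7)·(7−5)) = ½·(-52 − 45 − 14) = -111/2.
[MB_2B_3] = ½·((-5/2)·(5−(-8)) + 3·(-8−(5/8)) + (-7)·(5/8−5)) = ½·(-65/2 − 207/8 + 245/8) = -111/8, so the B_1-coordinate is (-111/8)/(-111/2) = 1/4.
[B_1MB_3] = ½·((-4)·(5/8−(-8)) + (-5/2)·(-8−7) + (-7)·(7−(5/8))) = ½·(-69/2 + 75/2 − 357/8) = -333/16, so the B_2-coordinate is 3/8.
[B_1B_2M] = ½·((-4)·(5−(5/8)) + 3·(5/8−7) + (-5/2)·(7−5)) = ½·(-35/2 − 153/8 − 5) = -333/16, so the B_3-coordinate is 3/8.

(1/4, 3/8, 3/8)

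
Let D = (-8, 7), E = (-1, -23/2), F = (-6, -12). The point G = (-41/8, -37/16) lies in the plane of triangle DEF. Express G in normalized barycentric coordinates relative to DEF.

(1/2, 3/8, 1/8)

Signed area of the reference triangle: [DEF] = ½·((-8)·(-23/2−(-12)) + (-1)·(-12−7) + (-6)·(7−(-23/2))) = ½·(-4 + 19 − 111) = -48.
[GEF] = ½·((-41/8)·(-23/2−(-12)) + (-1)·(-12−(-37/16)) + (-6)·(-37/16−(-23/2))) = ½·(-41/16 + 155/16 − 441/8) = -24, so the D-coordinate is (-24)/(-48) = 1/2.
[DGF] = ½·((-8)·(-37/16−(-12)) + (-41/8)·(-12−7) + (-6)·(7−(-37/16))) = ½·(-155/2 + 779/8 − 447/8) = -18, so the E-coordinate is 3/8.
[DEG] = ½·((-8)·(-23/2−(-37/16)) + (-1)·(-37/16−7) + (-41/8)·(7−(-23/2))) = ½·(147/2 + 149/16 − 1517/16) = -6, so the F-coordinate is 1/8.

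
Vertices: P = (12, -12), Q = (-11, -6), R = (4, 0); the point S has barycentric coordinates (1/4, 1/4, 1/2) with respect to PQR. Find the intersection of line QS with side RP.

(20/3, -4)

Line QS meets RP where the Q-coordinate vanishes; zeroing S's Q-weight and renormalizing leaves R, P-weights 1/2 : 1/4 → (2/3, 1/3).
So T = (2/3)·R + (1/3)·P = (20/3, -4).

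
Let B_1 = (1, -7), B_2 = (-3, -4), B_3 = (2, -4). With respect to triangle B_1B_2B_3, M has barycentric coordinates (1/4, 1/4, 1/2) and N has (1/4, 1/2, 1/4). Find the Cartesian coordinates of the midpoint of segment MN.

(-1/8, -19/4)

Barycentric coordinates of the midpoint are the average: (1/4, 3/8, 3/8).
Converting: (1/4)·B_1 + (3/8)·B_2 + (3/8)·B_3 = (-1/8, -19/4).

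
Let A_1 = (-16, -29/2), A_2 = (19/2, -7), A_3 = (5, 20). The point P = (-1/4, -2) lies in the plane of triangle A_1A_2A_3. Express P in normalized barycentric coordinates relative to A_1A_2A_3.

Signed area of the reference triangle: [A_1A_2A_3] = ½·((-16)·(-7−20) + (19/2)·(20−(-29/2)) + 5·(-29/2−(-7))) = ½·(432 + 1311/4 − 75/2) = 2889/8.
[PA_2A_3] = ½·((-1/4)·(-7−20) + (19/2)·(20−(-2)) + 5·(-2−(-7))) = ½·(27/4 + 209 + 25) = 963/8, so the A_1-coordinate is (963/8)/(2889/8) = 1/3.
[A_1PA_3] = ½·((-16)·(-2−20) + (-1/4)·(20−(-29/2)) + 5·(-29/2−(-2))) = ½·(352 − 69/8 − 125/2) = 2247/16, so the A_2-coordinate is 7/18.
[A_1A_2P] = ½·((-16)·(-7−(-2)) + (19/2)·(-2−(-29/2)) + (-1/4)·(-29/2−(-7))) = ½·(80 + 475/4 + 15/8) = 1605/16, so the A_3-coordinate is 5/18.
Check: 1/3 + 7/18 + 5/18 = 1.

(1/3, 7/18, 5/18)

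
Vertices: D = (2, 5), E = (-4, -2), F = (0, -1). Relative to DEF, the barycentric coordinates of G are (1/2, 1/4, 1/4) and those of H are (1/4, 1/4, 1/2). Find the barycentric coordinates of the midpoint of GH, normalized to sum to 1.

(3/8, 1/4, 3/8)

Since both coordinate triples sum to 1, the midpoint's barycentrics are the componentwise average.
(1/2+1/4)/2 = 3/8; similarly 1/4 and 3/8.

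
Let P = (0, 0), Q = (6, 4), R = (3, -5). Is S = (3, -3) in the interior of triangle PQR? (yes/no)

Barycentric coordinates of S: (1/7, 1/7, 5/7).
The three coordinates are positive, positive, positive; a point is interior exactly when all three are positive.

yes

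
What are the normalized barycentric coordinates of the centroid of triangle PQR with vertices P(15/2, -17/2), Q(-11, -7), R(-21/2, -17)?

(1/3, 1/3, 1/3)

The centroid is the average of the vertices, so each weight is 1/3.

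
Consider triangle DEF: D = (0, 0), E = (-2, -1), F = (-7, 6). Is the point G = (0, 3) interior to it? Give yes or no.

no

Barycentric coordinates of G: (34/19, -21/19, 6/19).
The three coordinates are positive, negative, positive; a point is interior exactly when all three are positive.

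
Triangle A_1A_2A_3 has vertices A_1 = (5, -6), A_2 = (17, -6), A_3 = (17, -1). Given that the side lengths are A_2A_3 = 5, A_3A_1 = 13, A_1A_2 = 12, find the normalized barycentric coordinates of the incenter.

The incenter has barycentric coordinates proportional to the opposite side lengths: (5 : 13 : 12).
Normalizing by 5+13+12 = 30 gives (1/6, 13/30, 2/5).

(1/6, 13/30, 2/5)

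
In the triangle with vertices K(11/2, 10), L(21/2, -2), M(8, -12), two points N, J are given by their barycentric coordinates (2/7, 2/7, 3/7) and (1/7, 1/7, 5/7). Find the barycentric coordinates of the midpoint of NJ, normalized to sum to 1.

(3/14, 3/14, 4/7)

Since both coordinate triples sum to 1, the midpoint's barycentrics are the componentwise average.
(2/7+1/7)/2 = 3/14; similarly 3/14 and 4/7.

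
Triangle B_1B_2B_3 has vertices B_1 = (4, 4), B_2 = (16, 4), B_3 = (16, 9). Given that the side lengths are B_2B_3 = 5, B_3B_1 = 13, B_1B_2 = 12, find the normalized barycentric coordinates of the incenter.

(1/6, 13/30, 2/5)

The incenter has barycentric coordinates proportional to the opposite side lengths: (5 : 13 : 12).
Normalizing by 5+13+12 = 30 gives (1/6, 13/30, 2/5).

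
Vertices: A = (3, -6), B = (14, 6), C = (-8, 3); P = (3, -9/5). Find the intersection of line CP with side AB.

(23/4, -3)

Barycentric coordinates of P with respect to ABC: (3/5, 1/5, 1/5).
On side AB the C-coordinate is zero; dropping P's C-weight 1/5 and renormalizing the remaining 3/5 : 1/5 gives weights 3/4, 1/4 on A, B.
Q = (3/4)·(3, -6) + (1/4)·(14, 6) = (23/4, -3).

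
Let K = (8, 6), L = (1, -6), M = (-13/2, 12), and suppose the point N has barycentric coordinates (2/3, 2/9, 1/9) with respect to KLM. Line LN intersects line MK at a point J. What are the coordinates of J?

Line LN meets MK where the L-coordinate vanishes; zeroing N's L-weight and renormalizing leaves M, K-weights 1/9 : 2/3 → (1/7, 6/7).
So J = (1/7)·M + (6/7)·K = (83/14, 48/7).

(83/14, 48/7)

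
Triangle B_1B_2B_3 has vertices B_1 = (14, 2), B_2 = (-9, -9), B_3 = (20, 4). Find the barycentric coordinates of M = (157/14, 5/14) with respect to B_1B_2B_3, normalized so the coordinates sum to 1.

(3/7, 3/14, 5/14)

Signed area of the reference triangle: [B_1B_2B_3] = ½·(14·(-9−4) + (-9)·(4−2) + 20·(2−(-9))) = ½·(-182 − 18 + 220) = 10.
[MB_2B_3] = ½·((157/14)·(-9−4) + (-9)·(4−(5/14)) + 20·(5/14−(-9))) = ½·(-2041/14 − 459/14 + 1310/7) = 30/7, so the B_1-coordinate is (30/7)/10 = 3/7.
[B_1MB_3] = ½·(14·(5/14−4) + (157/14)·(4−2) + 20·(2−(5/14))) = ½·(-51 + 157/7 + 230/7) = 15/7, so the B_2-coordinate is 3/14.
[B_1B_2M] = ½·(14·(-9−(5/14)) + (-9)·(5/14−2) + (157/14)·(2−(-9))) = ½·(-131 + 207/14 + 1727/14) = 25/7, so the B_3-coordinate is 5/14.
Check: 3/7 + 3/14 + 5/14 = 1.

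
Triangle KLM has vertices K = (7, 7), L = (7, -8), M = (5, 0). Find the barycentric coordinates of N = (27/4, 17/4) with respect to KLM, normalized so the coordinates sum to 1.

Signed area of the reference triangle: [KLM] = ½·(7·(-8−0) + 7·(0−7) + 5·(7−(-8))) = ½·(-56 − 49 + 75) = -15.
[NLM] = ½·((27/4)·(-8−0) + 7·(0−(17/4)) + 5·(17/4−(-8))) = ½·(-54 − 119/4 + 245/4) = -45/4, so the K-coordinate is (-45/4)/(-15) = 3/4.
[KNM] = ½·(7·(17/4−0) + (27/4)·(0−7) + 5·(7−(17/4))) = ½·(119/4 − 189/4 + 55/4) = -15/8, so the L-coordinate is 1/8.
[KLN] = ½·(7·(-8−(17/4)) + 7·(17/4−7) + (27/4)·(7−(-8))) = ½·(-343/4 − 77/4 + 405/4) = -15/8, so the M-coordinate is 1/8.
Check: 3/4 + 1/8 + 1/8 = 1.

(3/4, 1/8, 1/8)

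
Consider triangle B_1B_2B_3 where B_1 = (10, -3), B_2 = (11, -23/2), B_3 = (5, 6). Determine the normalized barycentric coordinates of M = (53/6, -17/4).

Signed area of the reference triangle: [B_1B_2B_3] = ½·(10·(-23/2−6) + 11·(6−(-3)) + 5·(-3−(-23/2))) = ½·(-175 + 99 + 85/2) = -67/4.
[MB_2B_3] = ½·((53/6)·(-23/2−6) + 11·(6−(-17/4)) + 5·(-17/4−(-23/2))) = ½·(-1855/12 + 451/4 + 145/4) = -67/24, so the B_1-coordinate is (-67/24)/(-67/4) = 1/6.
[B_1MB_3] = ½·(10·(-17/4−6) + (53/6)·(6−(-3)) + 5·(-3−(-17/4))) = ½·(-205/2 + 159/2 + 25/4) = -67/8, so the B_2-coordinate is 1/2.
[B_1B_2M] = ½·(10·(-23/2−(-17/4)) + 11·(-17/4−(-3)) + (53/6)·(-3−(-23/2))) = ½·(-145/2 − 55/4 + 901/12) = -67/12, so the B_3-coordinate is 1/3.

(1/6, 1/2, 1/3)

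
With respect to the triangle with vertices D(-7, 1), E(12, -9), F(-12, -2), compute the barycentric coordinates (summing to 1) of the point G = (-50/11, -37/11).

(2/11, 3/11, 6/11)

Signed area of the reference triangle: [DEF] = ½·((-7)·(-9−(-2)) + 12·(-2−1) + (-12)·(1−(-9))) = ½·(49 − 36 − 120) = -107/2.
[GEF] = ½·((-50/11)·(-9−(-2)) + 12·(-2−(-37/11)) + (-12)·(-37/11−(-9))) = ½·(350/11 + 180/11 − 744/11) = -107/11, so the D-coordinate is (-107/11)/(-107/2) = 2/11.
[DGF] = ½·((-7)·(-37/11−(-2)) + (-50/11)·(-2−1) + (-12)·(1−(-37/11))) = ½·(105/11 + 150/11 − 576/11) = -321/22, so the E-coordinate is 3/11.
[DEG] = ½·((-7)·(-9−(-37/11)) + 12·(-37/11−1) + (-50/11)·(1−(-9))) = ½·(434/11 − 576/11 − 500/11) = -321/11, so the F-coordinate is 6/11.
Check: 2/11 + 3/11 + 6/11 = 1.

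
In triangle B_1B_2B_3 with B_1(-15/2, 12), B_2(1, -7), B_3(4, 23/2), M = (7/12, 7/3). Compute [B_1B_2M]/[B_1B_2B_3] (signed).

[B_1B_2B_3] = ½·((-15/2)·(-7−(23/2)) + 1·(23/2−12) + 4·(12−(-7))) = ½·(555/4 − 1/2 + 76) = 857/8.
[B_1B_2M] = ½·((-15/2)·(-7−(7/3)) + 1·(7/3−12) + (7/12)·(12−(-7))) = ½·(70 − 29/3 + 133/12) = 857/24, so the ratio is (857/24)/(857/8) = 1/3.

1/3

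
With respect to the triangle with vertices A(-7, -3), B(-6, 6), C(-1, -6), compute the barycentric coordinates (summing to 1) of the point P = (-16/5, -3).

Signed area of the reference triangle: [ABC] = ½·((-7)·(6−(-6)) + (-6)·(-6−(-3)) + (-1)·(-3−6)) = ½·(-84 + 18 + 9) = -57/2.
[PBC] = ½·((-16/5)·(6−(-6)) + (-6)·(-6−(-3)) + (-1)·(-3−6)) = ½·(-192/5 + 18 + 9) = -57/10, so the A-coordinate is (-57/10)/(-57/2) = 1/5.
[APC] = ½·((-7)·(-3−(-6)) + (-16/5)·(-6−(-3)) + (-1)·(-3−(-3))) = ½·(-21 + 48/5 + 0) = -57/10, so the B-coordinate is 1/5.
[ABP] = ½·((-7)·(6−(-3)) + (-6)·(-3−(-3)) + (-16/5)·(-3−6)) = ½·(-63 + 0 + 144/5) = -171/10, so the C-coordinate is 3/5.

(1/5, 1/5, 3/5)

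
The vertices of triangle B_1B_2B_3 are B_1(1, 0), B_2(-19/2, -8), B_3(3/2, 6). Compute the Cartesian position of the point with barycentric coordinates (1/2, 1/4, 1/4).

M = (1/2)·B_1 + (1/4)·B_2 + (1/4)·B_3.
x-coordinate: (1/2)·1 + (1/4)·(-19/2) + (1/4)·(3/2) = -3/2.
y-coordinate: (1/2)·0 + (1/4)·(-8) + (1/4)·6 = -1/2.

(-3/2, -1/2)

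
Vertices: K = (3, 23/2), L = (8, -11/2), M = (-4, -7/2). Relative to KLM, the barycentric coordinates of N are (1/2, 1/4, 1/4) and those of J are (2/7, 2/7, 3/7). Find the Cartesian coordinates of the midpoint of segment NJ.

Barycentric coordinates of the midpoint are the average: (11/28, 15/56, 19/56).
Converting: (11/28)·K + (15/56)·L + (19/56)·M = (55/28, 13/7).

(55/28, 13/7)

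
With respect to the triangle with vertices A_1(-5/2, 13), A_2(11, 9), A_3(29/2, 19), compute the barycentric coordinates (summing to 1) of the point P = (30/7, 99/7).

(4/7, 1/7, 2/7)

Signed area of the reference triangle: [A_1A_2A_3] = ½·((-5/2)·(9−19) + 11·(19−13) + (29/2)·(13−9)) = ½·(25 + 66 + 58) = 149/2.
[PA_2A_3] = ½·((30/7)·(9−19) + 11·(19−(99/7)) + (29/2)·(99/7−9)) = ½·(-300/7 + 374/7 + 522/7) = 298/7, so the A_1-coordinate is (298/7)/(149/2) = 4/7.
[A_1PA_3] = ½·((-5/2)·(99/7−19) + (30/7)·(19−13) + (29/2)·(13−(99/7))) = ½·(85/7 + 180/7 − 116/7) = 149/14, so the A_2-coordinate is 1/7.
[A_1A_2P] = ½·((-5/2)·(9−(99/7)) + 11·(99/7−13) + (30/7)·(13−9)) = ½·(90/7 + 88/7 + 120/7) = 149/7, so the A_3-coordinate is 2/7.
Check: 4/7 + 1/7 + 2/7 = 1.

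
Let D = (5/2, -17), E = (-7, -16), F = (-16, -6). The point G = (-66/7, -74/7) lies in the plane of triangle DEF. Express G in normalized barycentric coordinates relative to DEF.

Signed area of the reference triangle: [DEF] = ½·((5/2)·(-16−(-6)) + (-7)·(-6−(-17)) + (-16)·(-17−(-16))) = ½·(-25 − 77 + 16) = -43.
[GEF] = ½·((-66/7)·(-16−(-6)) + (-7)·(-6−(-74/7)) + (-16)·(-74/7−(-16))) = ½·(660/7 − 32 − 608/7) = -86/7, so the D-coordinate is (-86/7)/(-43) = 2/7.
[DGF] = ½·((5/2)·(-74/7−(-6)) + (-66/7)·(-6−(-17)) + (-16)·(-17−(-74/7))) = ½·(-80/7 − 726/7 + 720/7) = -43/7, so the E-coordinate is 1/7.
[DEG] = ½·((5/2)·(-16−(-74/7)) + (-7)·(-74/7−(-17)) + (-66/7)·(-17−(-16))) = ½·(-95/7 − 45 + 66/7) = -172/7, so the F-coordinate is 4/7.

(2/7, 1/7, 4/7)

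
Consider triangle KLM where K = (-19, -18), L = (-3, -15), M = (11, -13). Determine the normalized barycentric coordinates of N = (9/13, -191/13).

Signed area of the reference triangle: [KLM] = ½·((-19)·(-15−(-13)) + (-3)·(-13−(-18)) + 11·(-18−(-15))) = ½·(38 − 15 − 33) = -5.
[NLM] = ½·((9/13)·(-15−(-13)) + (-3)·(-13−(-191/13)) + 11·(-191/13−(-15))) = ½·(-18/13 − 66/13 + 44/13) = -20/13, so the K-coordinate is (-20/13)/(-5) = 4/13.
[KNM] = ½·((-19)·(-191/13−(-13)) + (9/13)·(-13−(-18)) + 11·(-18−(-191/13))) = ½·(418/13 + 45/13 − 473/13) = -5/13, so the L-coordinate is 1/13.
[KLN] = ½·((-19)·(-15−(-191/13)) + (-3)·(-191/13−(-18)) + (9/13)·(-18−(-15))) = ½·(76/13 − 129/13 − 27/13) = -40/13, so the M-coordinate is 8/13.

(4/13, 1/13, 8/13)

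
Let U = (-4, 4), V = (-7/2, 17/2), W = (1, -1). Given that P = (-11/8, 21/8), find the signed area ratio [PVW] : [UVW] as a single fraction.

[UVW] = ½·((-4)·(17/2−(-1)) + (-7/2)·(-1−4) + 1·(4−(17/2))) = ½·(-38 + 35/2 − 9/2) = -25/2.
[PVW] = ½·((-11/8)·(17/2−(-1)) + (-7/2)·(-1−(21/8)) + 1·(21/8−(17/2))) = ½·(-209/16 + 203/16 − 47/8) = -25/8, so the ratio is (-25/8)/(-25/2) = 1/4.

1/4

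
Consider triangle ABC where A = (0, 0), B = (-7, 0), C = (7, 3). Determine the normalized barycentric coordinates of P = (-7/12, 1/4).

(3/4, 1/6, 1/12)

Signed area of the reference triangle: [ABC] = ½·(0·(0−3) + (-7)·(3−0) + 7·(0−0)) = ½·(0 − 21 + 0) = -21/2.
[PBC] = ½·((-7/12)·(0−3) + (-7)·(3−(1/4)) + 7·(1/4−0)) = ½·(7/4 − 77/4 + 7/4) = -63/8, so the A-coordinate is (-63/8)/(-21/2) = 3/4.
[APC] = ½·(0·(1/4−3) + (-7/12)·(3−0) + 7·(0−(1/4))) = ½·(0 − 7/4 − 7/4) = -7/4, so the B-coordinate is 1/6.
[ABP] = ½·(0·(0−(1/4)) + (-7)·(1/4−0) + (-7/12)·(0−0)) = ½·(0 − 7/4 + 0) = -7/8, so the C-coordinate is 1/12.
Check: 3/4 + 1/6 + 1/12 = 1.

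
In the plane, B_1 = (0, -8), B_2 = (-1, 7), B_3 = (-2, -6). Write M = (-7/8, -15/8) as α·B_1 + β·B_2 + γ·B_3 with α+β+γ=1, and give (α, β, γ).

(3/8, 3/8, 1/4)

Signed area of the reference triangle: [B_1B_2B_3] = ½·(0·(7−(-6)) + (-1)·(-6−(-8)) + (-2)·(-8−7)) = ½·(0 − 2 + 30) = 14.
[MB_2B_3] = ½·((-7/8)·(7−(-6)) + (-1)·(-6−(-15/8)) + (-2)·(-15/8−7)) = ½·(-91/8 + 33/8 + 71/4) = 21/4, so the B_1-coordinate is (21/4)/14 = 3/8.
[B_1MB_3] = ½·(0·(-15/8−(-6)) + (-7/8)·(-6−(-8)) + (-2)·(-8−(-15/8))) = ½·(0 − 7/4 + 49/4) = 21/4, so the B_2-coordinate is 3/8.
[B_1B_2M] = ½·(0·(7−(-15/8)) + (-1)·(-15/8−(-8)) + (-7/8)·(-8−7)) = ½·(0 − 49/8 + 105/8) = 7/2, so the B_3-coordinate is 1/4.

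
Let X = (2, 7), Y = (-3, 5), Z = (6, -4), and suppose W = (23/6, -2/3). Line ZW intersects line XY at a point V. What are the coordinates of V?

(-1/2, 6)

Barycentric coordinates of W with respect to XYZ: (1/6, 1/6, 2/3).
On side XY the Z-coordinate is zero; dropping W's Z-weight 2/3 and renormalizing the remaining 1/6 : 1/6 gives weights 1/2, 1/2 on X, Y.
V = (1/2)·(2, 7) + (1/2)·(-3, 5) = (-1/2, 6).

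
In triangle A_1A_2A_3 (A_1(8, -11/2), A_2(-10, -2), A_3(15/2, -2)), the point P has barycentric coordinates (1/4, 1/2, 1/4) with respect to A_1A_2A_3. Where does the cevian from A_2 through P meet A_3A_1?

(31/4, -15/4)

Line A_2P meets A_3A_1 where the A_2-coordinate vanishes; zeroing P's A_2-weight and renormalizing leaves A_3, A_1-weights 1/4 : 1/4 → (1/2, 1/2).
So Q = (1/2)·A_3 + (1/2)·A_1 = (31/4, -15/4).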